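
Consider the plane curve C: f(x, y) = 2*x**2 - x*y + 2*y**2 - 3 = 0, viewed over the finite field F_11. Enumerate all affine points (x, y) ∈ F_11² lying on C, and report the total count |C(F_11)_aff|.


Affine F_11-points: {(1, 1), (1, 5), (4, 6), (4, 7), (5, 1), (5, 7), (6, 4), (6, 10), (7, 4), (7, 5), (10, 6), (10, 10)}; count = 12.

For each of the 121 pairs (x, y) ∈ F_11², evaluate f(x, y) mod 11. Record the zeros.
  x = 0: [0↦8, 1↦10, 2↦5, 3↦4, 4↦7, 5↦3, 6↦3, 7↦7, 8↦4, 9↦5, 10↦10]  zeros at y ∈ ∅
  x = 1: [0↦10, 1↦0, 2↦5, 3↦3, 4↦5, 5↦0, 6↦10, 7↦2, 8↦9, 9↦9, 10↦2]  zeros at y ∈ {1, 5}
  x = 2: [0↦5, 1↦5, 2↦9, 3↦6, 4↦7, 5↦1, 6↦10, 7↦1, 8↦7, 9↦6, 10↦9]  zeros at y ∈ ∅
  x = 3: [0↦4, 1↦3, 2↦6, 3↦2, 4↦2, 5↦6, 6↦3, 7↦4, 8↦9, 9↦7, 10↦9]  zeros at y ∈ ∅
  x = 4: [0↦7, 1↦5, 2↦7, 3↦2, 4↦1, 5↦4, 6↦0, 7↦0, 8↦4, 9↦1, 10↦2]  zeros at y ∈ {6, 7}
  x = 5: [0↦3, 1↦0, 2↦1, 3↦6, 4↦4, 5↦6, 6↦1, 7↦0, 8↦3, 9↦10, 10↦10]  zeros at y ∈ {1, 7}
  x = 6: [0↦3, 1↦10, 2↦10, 3↦3, 4↦0, 5↦1, 6↦6, 7↦4, 8↦6, 9↦1, 10↦0]  zeros at y ∈ {4, 10}
  x = 7: [0↦7, 1↦2, 2↦1, 3↦4, 4↦0, 5↦0, 6↦4, 7↦1, 8↦2, 9↦7, 10↦5]  zeros at y ∈ {4, 5}
  x = 8: [0↦4, 1↦9, 2↦7, 3↦9, 4↦4, 5↦3, 6↦6, 7↦2, 8↦2, 9↦6, 10↦3]  zeros at y ∈ ∅
  x = 9: [0↦5, 1↦9, 2↦6, 3↦7, 4↦1, 5↦10, 6↦1, 7↦7, 8↦6, 9↦9, 10↦5]  zeros at y ∈ ∅
  x = 10: [0↦10, 1↦2, 2↦9, 3↦9, 4↦2, 5↦10, 6↦0, 7↦5, 8↦3, 9↦5, 10↦0]  zeros at y ∈ {6, 10}
Collecting zeros: affine points = {(1, 1), (1, 5), (4, 6), (4, 7), (5, 1), (5, 7), (6, 4), (6, 10), (7, 4), (7, 5), (10, 6), (10, 10)}.
Total count |C(F_11)_aff| = 12.


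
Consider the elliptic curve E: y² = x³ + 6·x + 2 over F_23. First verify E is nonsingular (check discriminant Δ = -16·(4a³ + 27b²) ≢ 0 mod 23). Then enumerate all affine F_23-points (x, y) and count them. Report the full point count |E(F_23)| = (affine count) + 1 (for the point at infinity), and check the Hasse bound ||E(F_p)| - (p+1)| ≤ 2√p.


Affine points = {(0, 5), (0, 18), (1, 3), (1, 20), (3, 1), (3, 22), (6, 1), (6, 22), (9, 7), (9, 16), (10, 2), (10, 21), (12, 10), (12, 13), (13, 0), (14, 1), (14, 22), (16, 10), (16, 13), (17, 7), (17, 16), (18, 10), (18, 13), (19, 11), (19, 12), (20, 7), (20, 16), (22, 8), (22, 15)}; affine count = 29; |E(F_23)| = 30.

Discriminant check: Δ ∝ 4a³ + 27b² = 4·6³ + 27·2² = 4·216 + 27·4 ≡ 6 (mod 23). Nonzero ⇒ E is nonsingular.
For each x ∈ F_23, compute rhs = x³ + 6·x + 2 mod 23, then count y ∈ F_23 with y² ≡ rhs.
  x = 0: rhs = 2, matching y values: 5, 18 (2 points).
  x = 1: rhs = 9, matching y values: 3, 20 (2 points).
  x = 2: rhs = 22, matching y values: none (0 points).
  x = 3: rhs = 1, matching y values: 1, 22 (2 points).
  x = 4: rhs = 21, matching y values: none (0 points).
  x = 5: rhs = 19, matching y values: none (0 points).
  x = 6: rhs = 1, matching y values: 1, 22 (2 points).
  x = 7: rhs = 19, matching y values: none (0 points).
  x = 8: rhs = 10, matching y values: none (0 points).
  x = 9: rhs = 3, matching y values: 7, 16 (2 points).
  x = 10: rhs = 4, matching y values: 2, 21 (2 points).
  x = 11: rhs = 19, matching y values: none (0 points).
  x = 12: rhs = 8, matching y values: 10, 13 (2 points).
  x = 13: rhs = 0, matching y values: 0 (1 points).
  x = 14: rhs = 1, matching y values: 1, 22 (2 points).
  x = 15: rhs = 17, matching y values: none (0 points).
  x = 16: rhs = 8, matching y values: 10, 13 (2 points).
  x = 17: rhs = 3, matching y values: 7, 16 (2 points).
  x = 18: rhs = 8, matching y values: 10, 13 (2 points).
  x = 19: rhs = 6, matching y values: 11, 12 (2 points).
  x = 20: rhs = 3, matching y values: 7, 16 (2 points).
  x = 21: rhs = 5, matching y values: none (0 points).
  x = 22: rhs = 18, matching y values: 8, 15 (2 points).
Total affine count: 29.
Full point count |E(F_23)| = 29 + 1 = 30.
Hasse bound: |30 − (23+1)| = |6| = 6 ≤ 2√23 ≈ 9.5917 ✓.


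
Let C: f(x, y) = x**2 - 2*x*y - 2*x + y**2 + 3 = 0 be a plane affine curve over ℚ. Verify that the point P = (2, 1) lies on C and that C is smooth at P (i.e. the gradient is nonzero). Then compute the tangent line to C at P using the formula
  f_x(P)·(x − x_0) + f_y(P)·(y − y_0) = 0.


Tangent line at P: 2 - 2*y = 0.

Step 1: f(2, 1) = 0, so P lies on C.
Step 2: partial derivatives
  f_x(x, y) = 2*x - 2*y - 2, f_y(x, y) = -2*x + 2*y.
  f_x(P) = 0, f_y(P) = -2 (gradient nonzero, so P is smooth).
Step 3: tangent line at P: 0·(x − 2) + -2·(y − 1) = 0.
Expanding: 2 - 2*y = 0.


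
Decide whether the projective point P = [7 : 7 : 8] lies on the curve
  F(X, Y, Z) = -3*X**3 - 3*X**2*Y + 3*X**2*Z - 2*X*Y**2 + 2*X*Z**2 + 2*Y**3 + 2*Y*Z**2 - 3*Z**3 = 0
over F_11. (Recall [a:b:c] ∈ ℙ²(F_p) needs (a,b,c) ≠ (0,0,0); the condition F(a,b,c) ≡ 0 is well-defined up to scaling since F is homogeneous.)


F(7,7,8) ≡ 1 (mod 11); P is NOT on the curve.

Evaluate F(7, 7, 8) term-by-term (mod 11).
  -3*X**3 ↦ -3·343·1·1 = -1029
  -3*X**2*Y ↦ -3·49·7·1 = -1029
  3*X**2*Z ↦ 3·49·1·8 = 1176
  -2*X*Y**2 ↦ -2·7·49·1 = -686
  2*X*Z**2 ↦ 2·7·1·64 = 896
  2*Y**3 ↦ 2·1·343·1 = 686
  2*Y*Z**2 ↦ 2·1·7·64 = 896
  -3*Z**3 ↦ -3·1·1·512 = -1536
Sum: F(7, 7, 8) = (-1029) + (-1029) + (1176) + (-686) + (896) + (686) + (896) + (-1536) = -626.
Reducing mod 11: -626 ≡ 1 (mod 11).
Since F(a, b, c) ≡ 1 ≠ 0 (mod 11), P does NOT lie on the curve.


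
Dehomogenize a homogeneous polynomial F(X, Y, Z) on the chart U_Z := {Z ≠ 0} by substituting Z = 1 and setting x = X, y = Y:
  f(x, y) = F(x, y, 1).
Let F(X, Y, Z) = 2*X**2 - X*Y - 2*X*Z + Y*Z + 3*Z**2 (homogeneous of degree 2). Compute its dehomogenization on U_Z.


f(x, y) = 2*x**2 - x*y - 2*x + y + 3

On U_Z we set Z = 1. Each monomial c·X^i·Y^j·Z^k in F becomes c·x^i·y^j·1^k = c·x^i·y^j.
Substituting Z = 1: F(X, Y, 1) = 2*x**2 - x*y - 2*x + y + 3.
Note: deg(f) ≤ deg(F) = 2; strict inequality happens when F is divisible by Z (lost terms).


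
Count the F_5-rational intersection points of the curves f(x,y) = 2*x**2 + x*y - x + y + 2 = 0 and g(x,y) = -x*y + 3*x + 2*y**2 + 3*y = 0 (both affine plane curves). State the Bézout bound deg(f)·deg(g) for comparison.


Common zeros: {(4, 4)}; count = 1; Bézout bound = 4.

deg(f) = 2, deg(g) = 2, so Bézout bound = 4.
Scan x ∈ F_5. For each x, list the y ∈ F_5 with f(x, y) ≡ 0 and those with g(x, y) ≡ 0 (mod 5); the common zeros in that column are the intersection.
  x = 0: f ≡ 0 at y ∈ {3}; g ≡ 0 at y ∈ {0, 1}; common: ∅.
  x = 1: f ≡ 0 at y ∈ {1}; g ≡ 0 at y ∈ {2}; common: ∅.
  x = 2: f ≡ 0 at y ∈ {4}; g ≡ 0 at y ∈ ∅; common: ∅.
  x = 3: f ≡ 0 at y ∈ {2}; g ≡ 0 at y ∈ ∅; common: ∅.
  x = 4: f ≡ 0 at y ∈ {0, 1, 2, 3, 4}; g ≡ 0 at y ∈ {4}; common: {4}.
Collecting: common zeros = {(4, 4)}, so the count is 1.
Comparison with the Bézout bound: 1 ≤ 4 = deg(f)·deg(g), as expected for curves with no common component (the affine F_5-count falls short of the bound because intersections may lie at infinity, over extension fields, or carry multiplicity).


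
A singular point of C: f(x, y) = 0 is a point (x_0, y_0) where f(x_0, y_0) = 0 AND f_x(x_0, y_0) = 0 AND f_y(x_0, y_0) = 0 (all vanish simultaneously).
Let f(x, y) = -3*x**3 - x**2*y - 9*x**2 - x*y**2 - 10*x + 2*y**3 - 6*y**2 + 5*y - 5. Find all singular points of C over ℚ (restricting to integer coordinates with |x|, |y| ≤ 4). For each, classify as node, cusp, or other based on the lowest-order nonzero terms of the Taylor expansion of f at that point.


Singular points: {(-1, 1)}; classification: node.

Compute partial derivatives:
  f_x = -9*x**2 - 2*x*y - 18*x - y**2 - 10.
  f_y = -x**2 - 2*x*y + 6*y**2 - 12*y + 5.
Scan x_0 ∈ {−4, ..., 4}. For each x_0, f_y(x_0, y) is a polynomial in y; find its integer roots y ∈ {−4, ..., 4}, then test f_x and f at those candidates.
  x = -4: f_y(-4, y) = 6*y**2 - 4*y - 11; no integer root y with |y| ≤ 4.
  x = -3: f_y(-3, y) = 6*y**2 - 6*y - 4; no integer root y with |y| ≤ 4.
  x = -2: f_y(-2, y) = 6*y**2 - 8*y + 1; no integer root y with |y| ≤ 4.
  x = -1: f_y(-1, y) = 6*y**2 - 10*y + 4; vanishes at y ∈ {1}. (-1, 1): f_x = 0, f = 0 — SINGULAR.
  x = 0: f_y(0, y) = 6*y**2 - 12*y + 5; no integer root y with |y| ≤ 4.
  x = 1: f_y(1, y) = 6*y**2 - 14*y + 4; vanishes at y ∈ {2}. (1, 2): f_x = -45 ≠ 0.
  x = 2: f_y(2, y) = 6*y**2 - 16*y + 1; no integer root y with |y| ≤ 4.
  x = 3: f_y(3, y) = 6*y**2 - 18*y - 4; no integer root y with |y| ≤ 4.
  x = 4: f_y(4, y) = 6*y**2 - 20*y - 11; no integer root y with |y| ≤ 4.
Only singular point on the grid: (-1, 1).
Classify: substitute x = -1 + u, y = 1 + v and expand: f = -3*u**3 - u**2*v - u**2 - u*v**2 + 2*v**3 + v**2.
No constant or linear terms (consistent with a singular point). Quadratic part: -u**2 + v**2. Cubic part: -3*u**3 - u**2*v - u*v**2 + 2*v**3.
The quadratic part v**2 - u**2 = (v − u)(v + u) splits into two distinct linear factors, so there are two distinct tangent lines y − 1 = ±(x − -1) — this is a node (ordinary double point).
Classification: node.


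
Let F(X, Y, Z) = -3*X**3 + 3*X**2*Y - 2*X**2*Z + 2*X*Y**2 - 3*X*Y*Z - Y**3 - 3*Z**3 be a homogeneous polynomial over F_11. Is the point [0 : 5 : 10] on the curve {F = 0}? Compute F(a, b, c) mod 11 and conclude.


F(0,5,10) ≡ 10 (mod 11); P is NOT on the curve.

Evaluate F(0, 5, 10) term-by-term (mod 11).
  -3*X**3 ↦ -3·0·1·1 = 0
  3*X**2*Y ↦ 3·0·5·1 = 0
  -2*X**2*Z ↦ -2·0·1·10 = 0
  2*X*Y**2 ↦ 2·0·25·1 = 0
  -3*X*Y*Z ↦ -3·0·5·10 = 0
  -Y**3 ↦ -1·1·125·1 = -125
  -3*Z**3 ↦ -3·1·1·1000 = -3000
Sum: F(0, 5, 10) = (0) + (0) + (0) + (0) + (0) + (-125) + (-3000) = -3125.
Reducing mod 11: -3125 ≡ 10 (mod 11).
Since F(a, b, c) ≡ 10 ≠ 0 (mod 11), P does NOT lie on the curve.


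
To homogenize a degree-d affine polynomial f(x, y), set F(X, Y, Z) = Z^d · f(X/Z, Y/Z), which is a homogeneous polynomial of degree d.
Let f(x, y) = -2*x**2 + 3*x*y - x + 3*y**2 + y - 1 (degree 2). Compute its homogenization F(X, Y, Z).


F(X, Y, Z) = -2*X**2 + 3*X*Y - X*Z + 3*Y**2 + Y*Z - Z**2

deg(f) = 2.
Substitute x = X/Z, y = Y/Z into f, then multiply by Z^2.
  monomial -2·x^2·y^0 ↦ -2·X^2·Y^0·Z^0.
  monomial 3·x^1·y^1 ↦ 3·X^1·Y^1·Z^0.
  monomial -1·x^1·y^0 ↦ -1·X^1·Y^0·Z^1.
  monomial 3·x^0·y^2 ↦ 3·X^0·Y^2·Z^0.
  monomial 1·x^0·y^1 ↦ 1·X^0·Y^1·Z^1.
  monomial -1·x^0·y^0 ↦ -1·X^0·Y^0·Z^2.
Collecting: F(X, Y, Z) = -2*X**2 + 3*X*Y - X*Z + 3*Y**2 + Y*Z - Z**2.


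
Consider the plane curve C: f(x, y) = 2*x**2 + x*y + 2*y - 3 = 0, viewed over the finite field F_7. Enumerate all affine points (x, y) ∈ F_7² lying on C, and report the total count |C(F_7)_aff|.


Affine F_7-points: {(0, 5), (1, 5), (2, 4), (3, 4), (4, 1), (6, 1)}; count = 6.

For each of the 49 pairs (x, y) ∈ F_7², evaluate f(x, y) mod 7. Record the zeros.
  x = 0: [0↦4, 1↦6, 2↦1, 3↦3, 4↦5, 5↦0, 6↦2]  zeros at y ∈ {5}
  x = 1: [0↦6, 1↦2, 2↦5, 3↦1, 4↦4, 5↦0, 6↦3]  zeros at y ∈ {5}
  x = 2: [0↦5, 1↦2, 2↦6, 3↦3, 4↦0, 5↦4, 6↦1]  zeros at y ∈ {4}
  x = 3: [0↦1, 1↦6, 2↦4, 3↦2, 4↦0, 5↦5, 6↦3]  zeros at y ∈ {4}
  x = 4: [0↦1, 1↦0, 2↦6, 3↦5, 4↦4, 5↦3, 6↦2]  zeros at y ∈ {1}
  x = 5: [0↦5, 1↦5, 2↦5, 3↦5, 4↦5, 5↦5, 6↦5]  zeros at y ∈ ∅
  x = 6: [0↦6, 1↦0, 2↦1, 3↦2, 4↦3, 5↦4, 6↦5]  zeros at y ∈ {1}
Collecting zeros: affine points = {(0, 5), (1, 5), (2, 4), (3, 4), (4, 1), (6, 1)}.
Total count |C(F_7)_aff| = 6.


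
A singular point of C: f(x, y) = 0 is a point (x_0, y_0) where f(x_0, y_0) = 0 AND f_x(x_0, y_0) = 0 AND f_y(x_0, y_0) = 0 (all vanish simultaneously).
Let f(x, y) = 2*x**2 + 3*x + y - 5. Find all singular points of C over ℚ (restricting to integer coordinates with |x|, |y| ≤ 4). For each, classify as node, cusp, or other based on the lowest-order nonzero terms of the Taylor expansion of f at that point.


No singular points in the scanned grid; C is smooth there.

Compute partial derivatives:
  f_x = 4*x + 3.
  f_y = 1.
f_y = 1 is a nonzero constant, so f_y never vanishes: no point (x, y) can satisfy f = f_x = f_y = 0. In particular no (x, y) ∈ {−4, ..., 4}² is singular; the curve is smooth.


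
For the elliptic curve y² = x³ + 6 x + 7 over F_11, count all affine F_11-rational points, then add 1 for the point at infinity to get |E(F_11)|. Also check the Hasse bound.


Affine points = {(1, 5), (1, 6), (2, 4), (2, 7), (9, 3), (9, 8), (10, 0)}; affine count = 7; |E(F_11)| = 8.

Discriminant check: Δ ∝ 4a³ + 27b² = 4·6³ + 27·7² = 4·216 + 27·49 ≡ 9 (mod 11). Nonzero ⇒ E is nonsingular.
For each x ∈ F_11, compute rhs = x³ + 6·x + 7 mod 11, then count y ∈ F_11 with y² ≡ rhs.
  x = 0: rhs = 7, matching y values: none (0 points).
  x = 1: rhs = 3, matching y values: 5, 6 (2 points).
  x = 2: rhs = 5, matching y values: 4, 7 (2 points).
  x = 3: rhs = 8, matching y values: none (0 points).
  x = 4: rhs = 7, matching y values: none (0 points).
  x = 5: rhs = 8, matching y values: none (0 points).
  x = 6: rhs = 6, matching y values: none (0 points).
  x = 7: rhs = 7, matching y values: none (0 points).
  x = 8: rhs = 6, matching y values: none (0 points).
  x = 9: rhs = 9, matching y values: 3, 8 (2 points).
  x = 10: rhs = 0, matching y values: 0 (1 points).
Total affine count: 7.
Full point count |E(F_11)| = 7 + 1 = 8.
Hasse bound: |8 − (11+1)| = |-4| = 4 ≤ 2√11 ≈ 6.6332 ✓.


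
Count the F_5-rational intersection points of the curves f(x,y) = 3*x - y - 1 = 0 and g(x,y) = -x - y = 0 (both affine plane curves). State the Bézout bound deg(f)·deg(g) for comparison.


Common zeros: {(4, 1)}; count = 1; Bézout bound = 1.

deg(f) = 1, deg(g) = 1, so Bézout bound = 1.
Scan x ∈ F_5. For each x, list the y ∈ F_5 with f(x, y) ≡ 0 and those with g(x, y) ≡ 0 (mod 5); the common zeros in that column are the intersection.
  x = 0: f ≡ 0 at y ∈ {4}; g ≡ 0 at y ∈ {0}; common: ∅.
  x = 1: f ≡ 0 at y ∈ {2}; g ≡ 0 at y ∈ {4}; common: ∅.
  x = 2: f ≡ 0 at y ∈ {0}; g ≡ 0 at y ∈ {3}; common: ∅.
  x = 3: f ≡ 0 at y ∈ {3}; g ≡ 0 at y ∈ {2}; common: ∅.
  x = 4: f ≡ 0 at y ∈ {1}; g ≡ 0 at y ∈ {1}; common: {1}.
Collecting: common zeros = {(4, 1)}, so the count is 1.
Comparison with the Bézout bound: 1 ≤ 1 = deg(f)·deg(g), as expected for curves with no common component (the bound is attained).


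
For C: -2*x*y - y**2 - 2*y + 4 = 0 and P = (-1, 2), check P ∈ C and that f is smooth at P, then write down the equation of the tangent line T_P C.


Tangent line at P: -4*x - 4*y + 4 = 0.

Step 1: f(-1, 2) = 0, so P lies on C.
Step 2: partial derivatives
  f_x(x, y) = -2*y, f_y(x, y) = -2*x - 2*y - 2.
  f_x(P) = -4, f_y(P) = -4 (gradient nonzero, so P is smooth).
Step 3: tangent line at P: -4·(x − -1) + -4·(y − 2) = 0.
Expanding: -4*x - 4*y + 4 = 0.


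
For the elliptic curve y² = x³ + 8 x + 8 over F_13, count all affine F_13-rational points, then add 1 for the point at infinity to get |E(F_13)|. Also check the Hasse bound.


Affine points = {(1, 2), (1, 11), (4, 0), (5, 2), (5, 11), (6, 5), (6, 8), (7, 2), (7, 11), (8, 5), (8, 8), (9, 4), (9, 9), (10, 3), (10, 10), (11, 6), (11, 7), (12, 5), (12, 8)}; affine count = 19; |E(F_13)| = 20.

Discriminant check: Δ ∝ 4a³ + 27b² = 4·8³ + 27·8² = 4·512 + 27·64 ≡ 6 (mod 13). Nonzero ⇒ E is nonsingular.
For each x ∈ F_13, compute rhs = x³ + 8·x + 8 mod 13, then count y ∈ F_13 with y² ≡ rhs.
  x = 0: rhs = 8, matching y values: none (0 points).
  x = 1: rhs = 4, matching y values: 2, 11 (2 points).
  x = 2: rhs = 6, matching y values: none (0 points).
  x = 3: rhs = 7, matching y values: none (0 points).
  x = 4: rhs = 0, matching y values: 0 (1 points).
  x = 5: rhs = 4, matching y values: 2, 11 (2 points).
  x = 6: rhs = 12, matching y values: 5, 8 (2 points).
  x = 7: rhs = 4, matching y values: 2, 11 (2 points).
  x = 8: rhs = 12, matching y values: 5, 8 (2 points).
  x = 9: rhs = 3, matching y values: 4, 9 (2 points).
  x = 10: rhs = 9, matching y values: 3, 10 (2 points).
  x = 11: rhs = 10, matching y values: 6, 7 (2 points).
  x = 12: rhs = 12, matching y values: 5, 8 (2 points).
Total affine count: 19.
Full point count |E(F_13)| = 19 + 1 = 20.
Hasse bound: |20 − (13+1)| = |6| = 6 ≤ 2√13 ≈ 7.2111 ✓.


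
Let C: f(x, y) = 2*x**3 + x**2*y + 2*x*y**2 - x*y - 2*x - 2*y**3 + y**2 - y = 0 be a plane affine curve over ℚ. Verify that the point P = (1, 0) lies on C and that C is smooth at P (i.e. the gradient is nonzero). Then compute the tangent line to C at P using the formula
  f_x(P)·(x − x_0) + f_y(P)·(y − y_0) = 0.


Tangent line at P: 4*x - y - 4 = 0.

Step 1: f(1, 0) = 0, so P lies on C.
Step 2: partial derivatives
  f_x(x, y) = 6*x**2 + 2*x*y + 2*y**2 - y - 2, f_y(x, y) = x**2 + 4*x*y - x - 6*y**2 + 2*y - 1.
  f_x(P) = 4, f_y(P) = -1 (gradient nonzero, so P is smooth).
Step 3: tangent line at P: 4·(x − 1) + -1·(y − 0) = 0.
Expanding: 4*x - y - 4 = 0.


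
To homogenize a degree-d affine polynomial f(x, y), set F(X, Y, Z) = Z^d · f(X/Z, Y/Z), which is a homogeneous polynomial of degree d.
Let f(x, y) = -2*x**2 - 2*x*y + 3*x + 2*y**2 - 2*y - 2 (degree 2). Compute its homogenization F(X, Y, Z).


F(X, Y, Z) = -2*X**2 - 2*X*Y + 3*X*Z + 2*Y**2 - 2*Y*Z - 2*Z**2

deg(f) = 2.
Substitute x = X/Z, y = Y/Z into f, then multiply by Z^2.
  monomial -2·x^2·y^0 ↦ -2·X^2·Y^0·Z^0.
  monomial -2·x^1·y^1 ↦ -2·X^1·Y^1·Z^0.
  monomial 3·x^1·y^0 ↦ 3·X^1·Y^0·Z^1.
  monomial 2·x^0·y^2 ↦ 2·X^0·Y^2·Z^0.
  monomial -2·x^0·y^1 ↦ -2·X^0·Y^1·Z^1.
  monomial -2·x^0·y^0 ↦ -2·X^0·Y^0·Z^2.
Collecting: F(X, Y, Z) = -2*X**2 - 2*X*Y + 3*X*Z + 2*Y**2 - 2*Y*Z - 2*Z**2.


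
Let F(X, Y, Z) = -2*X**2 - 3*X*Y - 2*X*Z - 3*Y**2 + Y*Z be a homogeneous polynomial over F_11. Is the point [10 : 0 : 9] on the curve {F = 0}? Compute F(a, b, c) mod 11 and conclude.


F(10,0,9) ≡ 5 (mod 11); P is NOT on the curve.

Evaluate F(10, 0, 9) term-by-term (mod 11).
  -2*X**2 ↦ -2·100·1·1 = -200
  -3*X*Y ↦ -3·10·0·1 = 0
  -2*X*Z ↦ -2·10·1·9 = -180
  -3*Y**2 ↦ -3·1·0·1 = 0
  Y*Z ↦ 1·1·0·9 = 0
Sum: F(10, 0, 9) = (-200) + (0) + (-180) + (0) + (0) = -380.
Reducing mod 11: -380 ≡ 5 (mod 11).
Since F(a, b, c) ≡ 5 ≠ 0 (mod 11), P does NOT lie on the curve.


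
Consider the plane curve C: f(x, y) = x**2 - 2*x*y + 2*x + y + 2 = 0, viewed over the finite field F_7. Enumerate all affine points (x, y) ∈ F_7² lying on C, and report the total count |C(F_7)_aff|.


Affine F_7-points: {(0, 5), (1, 5), (2, 1), (3, 2), (5, 1), (6, 2)}; count = 6.

For each of the 49 pairs (x, y) ∈ F_7², evaluate f(x, y) mod 7. Record the zeros.
  x = 0: [0↦2, 1↦3, 2↦4, 3↦5, 4↦6, 5↦0, 6↦1]  zeros at y ∈ {5}
  x = 1: [0↦5, 1↦4, 2↦3, 3↦2, 4↦1, 5↦0, 6↦6]  zeros at y ∈ {5}
  x = 2: [0↦3, 1↦0, 2↦4, 3↦1, 4↦5, 5↦2, 6↦6]  zeros at y ∈ {1}
  x = 3: [0↦3, 1↦5, 2↦0, 3↦2, 4↦4, 5↦6, 6↦1]  zeros at y ∈ {2}
  x = 4: [0↦5, 1↦5, 2↦5, 3↦5, 4↦5, 5↦5, 6↦5]  zeros at y ∈ ∅
  x = 5: [0↦2, 1↦0, 2↦5, 3↦3, 4↦1, 5↦6, 6↦4]  zeros at y ∈ {1}
  x = 6: [0↦1, 1↦4, 2↦0, 3↦3, 4↦6, 5↦2, 6↦5]  zeros at y ∈ {2}
Collecting zeros: affine points = {(0, 5), (1, 5), (2, 1), (3, 2), (5, 1), (6, 2)}.
Total count |C(F_7)_aff| = 6.


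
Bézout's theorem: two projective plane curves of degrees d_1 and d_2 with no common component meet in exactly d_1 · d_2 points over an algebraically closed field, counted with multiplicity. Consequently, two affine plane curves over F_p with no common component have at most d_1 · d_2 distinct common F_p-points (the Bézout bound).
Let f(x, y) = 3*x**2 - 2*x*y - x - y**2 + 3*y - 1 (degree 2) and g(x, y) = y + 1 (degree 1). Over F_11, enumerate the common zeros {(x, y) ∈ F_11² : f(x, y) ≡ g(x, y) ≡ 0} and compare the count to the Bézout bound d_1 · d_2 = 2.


Common zeros: ∅; count = 0; Bézout bound = 2.

deg(f) = 2, deg(g) = 1, so Bézout bound = 2.
Scan x ∈ F_11. For each x, list the y ∈ F_11 with f(x, y) ≡ 0 and those with g(x, y) ≡ 0 (mod 11); the common zeros in that column are the intersection.
  x = 0: f ≡ 0 at y ∈ {5, 9}; g ≡ 0 at y ∈ {10}; common: ∅.
  x = 1: f ≡ 0 at y ∈ {4, 8}; g ≡ 0 at y ∈ {10}; common: ∅.
  x = 2: f ≡ 0 at y ∈ {4, 6}; g ≡ 0 at y ∈ {10}; common: ∅.
  x = 3: f ≡ 0 at y ∈ ∅; g ≡ 0 at y ∈ {10}; common: ∅.
  x = 4: f ≡ 0 at y ∈ ∅; g ≡ 0 at y ∈ {10}; common: ∅.
  x = 5: f ≡ 0 at y ∈ ∅; g ≡ 0 at y ∈ {10}; common: ∅.
  x = 6: f ≡ 0 at y ∈ {6, 7}; g ≡ 0 at y ∈ {10}; common: ∅.
  x = 7: f ≡ 0 at y ∈ ∅; g ≡ 0 at y ∈ {10}; common: ∅.
  x = 8: f ≡ 0 at y ∈ ∅; g ≡ 0 at y ∈ {10}; common: ∅.
  x = 9: f ≡ 0 at y ∈ ∅; g ≡ 0 at y ∈ {10}; common: ∅.
  x = 10: f ≡ 0 at y ∈ {7, 9}; g ≡ 0 at y ∈ {10}; common: ∅.
Collecting: common zeros = ∅, so the count is 0.
Comparison with the Bézout bound: 0 ≤ 2 = deg(f)·deg(g), as expected for curves with no common component (the affine F_11-count falls short of the bound because intersections may lie at infinity, over extension fields, or carry multiplicity).


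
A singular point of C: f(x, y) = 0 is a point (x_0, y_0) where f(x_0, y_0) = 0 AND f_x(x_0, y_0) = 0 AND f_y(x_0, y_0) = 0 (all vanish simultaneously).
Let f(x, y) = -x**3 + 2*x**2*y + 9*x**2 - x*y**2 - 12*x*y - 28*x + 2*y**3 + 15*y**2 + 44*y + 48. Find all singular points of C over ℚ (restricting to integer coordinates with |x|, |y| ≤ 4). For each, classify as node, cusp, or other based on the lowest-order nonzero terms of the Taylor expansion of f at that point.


Singular points: {(2, -2)}; classification: node.

Compute partial derivatives:
  f_x = -3*x**2 + 4*x*y + 18*x - y**2 - 12*y - 28.
  f_y = 2*x**2 - 2*x*y - 12*x + 6*y**2 + 30*y + 44.
Scan x_0 ∈ {−4, ..., 4}. For each x_0, f_y(x_0, y) is a polynomial in y; find its integer roots y ∈ {−4, ..., 4}, then test f_x and f at those candidates.
  x = -4: f_y(-4, y) = 6*y**2 + 38*y + 124; no integer root y with |y| ≤ 4.
  x = -3: f_y(-3, y) = 6*y**2 + 36*y + 98; no integer root y with |y| ≤ 4.
  x = -2: f_y(-2, y) = 6*y**2 + 34*y + 76; no integer root y with |y| ≤ 4.
  x = -1: f_y(-1, y) = 6*y**2 + 32*y + 58; no integer root y with |y| ≤ 4.
  x = 0: f_y(0, y) = 6*y**2 + 30*y + 44; no integer root y with |y| ≤ 4.
  x = 1: f_y(1, y) = 6*y**2 + 28*y + 34; no integer root y with |y| ≤ 4.
  x = 2: f_y(2, y) = 6*y**2 + 26*y + 28; vanishes at y ∈ {-2}. (2, -2): f_x = 0, f = 0 — SINGULAR.
  x = 3: f_y(3, y) = 6*y**2 + 24*y + 26; no integer root y with |y| ≤ 4.
  x = 4: f_y(4, y) = 6*y**2 + 22*y + 28; no integer root y with |y| ≤ 4.
Only singular point on the grid: (2, -2).
Classify: substitute x = 2 + u, y = -2 + v and expand: f = -u**3 + 2*u**2*v - u**2 - u*v**2 + 2*v**3 + v**2.
No constant or linear terms (consistent with a singular point). Quadratic part: -u**2 + v**2. Cubic part: -u**3 + 2*u**2*v - u*v**2 + 2*v**3.
The quadratic part v**2 - u**2 = (v − u)(v + u) splits into two distinct linear factors, so there are two distinct tangent lines y − -2 = ±(x − 2) — this is a node (ordinary double point).
Classification: node.


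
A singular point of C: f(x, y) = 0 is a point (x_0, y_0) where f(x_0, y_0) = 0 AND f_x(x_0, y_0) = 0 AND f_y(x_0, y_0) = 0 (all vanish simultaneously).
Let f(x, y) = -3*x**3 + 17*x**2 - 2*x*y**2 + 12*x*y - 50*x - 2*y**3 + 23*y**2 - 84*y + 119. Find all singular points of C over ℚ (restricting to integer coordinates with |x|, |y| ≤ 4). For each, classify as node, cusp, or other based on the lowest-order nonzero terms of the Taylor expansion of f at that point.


Singular points: {(2, 3)}; classification: node.

Compute partial derivatives:
  f_x = -9*x**2 + 34*x - 2*y**2 + 12*y - 50.
  f_y = -4*x*y + 12*x - 6*y**2 + 46*y - 84.
Scan x_0 ∈ {−4, ..., 4}. For each x_0, f_y(x_0, y) is a polynomial in y; find its integer roots y ∈ {−4, ..., 4}, then test f_x and f at those candidates.
  x = -4: f_y(-4, y) = -6*y**2 + 62*y - 132; vanishes at y ∈ {3}. (-4, 3): f_x = -312 ≠ 0.
  x = -3: f_y(-3, y) = -6*y**2 + 58*y - 120; vanishes at y ∈ {3}. (-3, 3): f_x = -215 ≠ 0.
  x = -2: f_y(-2, y) = -6*y**2 + 54*y - 108; vanishes at y ∈ {3}. (-2, 3): f_x = -136 ≠ 0.
  x = -1: f_y(-1, y) = -6*y**2 + 50*y - 96; vanishes at y ∈ {3}. (-1, 3): f_x = -75 ≠ 0.
  x = 0: f_y(0, y) = -6*y**2 + 46*y - 84; vanishes at y ∈ {3}. (0, 3): f_x = -32 ≠ 0.
  x = 1: f_y(1, y) = -6*y**2 + 42*y - 72; vanishes at y ∈ {3, 4}. (1, 3): f_x = -7 ≠ 0; (1, 4): f_x = -9 ≠ 0.
  x = 2: f_y(2, y) = -6*y**2 + 38*y - 60; vanishes at y ∈ {3}. (2, 3): f_x = 0, f = 0 — SINGULAR.
  x = 3: f_y(3, y) = -6*y**2 + 34*y - 48; vanishes at y ∈ {3}. (3, 3): f_x = -11 ≠ 0.
  x = 4: f_y(4, y) = -6*y**2 + 30*y - 36; vanishes at y ∈ {2, 3}. (4, 2): f_x = -42 ≠ 0; (4, 3): f_x = -40 ≠ 0.
Only singular point on the grid: (2, 3).
Classify: substitute x = 2 + u, y = 3 + v and expand: f = -3*u**3 - u**2 - 2*u*v**2 - 2*v**3 + v**2.
No constant or linear terms (consistent with a singular point). Quadratic part: -u**2 + v**2. Cubic part: -3*u**3 - 2*u*v**2 - 2*v**3.
The quadratic part v**2 - u**2 = (v − u)(v + u) splits into two distinct linear factors, so there are two distinct tangent lines y − 3 = ±(x − 2) — this is a node (ordinary double point).
Classification: node.


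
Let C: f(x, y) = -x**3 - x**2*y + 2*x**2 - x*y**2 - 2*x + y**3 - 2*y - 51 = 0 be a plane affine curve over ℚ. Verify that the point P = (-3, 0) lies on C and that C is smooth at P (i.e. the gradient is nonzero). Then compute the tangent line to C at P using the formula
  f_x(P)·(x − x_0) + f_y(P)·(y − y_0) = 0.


Tangent line at P: -41*x - 11*y - 123 = 0.

Step 1: f(-3, 0) = 0, so P lies on C.
Step 2: partial derivatives
  f_x(x, y) = -3*x**2 - 2*x*y + 4*x - y**2 - 2, f_y(x, y) = -x**2 - 2*x*y + 3*y**2 - 2.
  f_x(P) = -41, f_y(P) = -11 (gradient nonzero, so P is smooth).
Step 3: tangent line at P: -41·(x − -3) + -11·(y − 0) = 0.
Expanding: -41*x - 11*y - 123 = 0.


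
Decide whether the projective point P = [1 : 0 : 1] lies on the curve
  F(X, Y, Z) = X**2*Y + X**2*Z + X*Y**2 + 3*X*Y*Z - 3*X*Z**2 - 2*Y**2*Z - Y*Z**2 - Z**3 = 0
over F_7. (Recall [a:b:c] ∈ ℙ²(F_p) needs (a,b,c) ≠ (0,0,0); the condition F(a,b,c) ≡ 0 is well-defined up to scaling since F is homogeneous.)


F(1,0,1) ≡ 4 (mod 7); P is NOT on the curve.

Evaluate F(1, 0, 1) term-by-term (mod 7).
  X**2*Y ↦ 1·1·0·1 = 0
  X**2*Z ↦ 1·1·1·1 = 1
  X*Y**2 ↦ 1·1·0·1 = 0
  3*X*Y*Z ↦ 3·1·0·1 = 0
  -3*X*Z**2 ↦ -3·1·1·1 = -3
  -2*Y**2*Z ↦ -2·1·0·1 = 0
  -Y*Z**2 ↦ -1·1·0·1 = 0
  -Z**3 ↦ -1·1·1·1 = -1
Sum: F(1, 0, 1) = (0) + (1) + (0) + (0) + (-3) + (0) + (0) + (-1) = -3.
Reducing mod 7: -3 ≡ 4 (mod 7).
Since F(a, b, c) ≡ 4 ≠ 0 (mod 7), P does NOT lie on the curve.


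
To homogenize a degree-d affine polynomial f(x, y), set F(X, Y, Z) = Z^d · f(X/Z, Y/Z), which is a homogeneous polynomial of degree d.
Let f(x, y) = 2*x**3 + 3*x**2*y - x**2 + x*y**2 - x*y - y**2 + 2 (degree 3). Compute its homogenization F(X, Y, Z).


F(X, Y, Z) = 2*X**3 + 3*X**2*Y - X**2*Z + X*Y**2 - X*Y*Z - Y**2*Z + 2*Z**3

deg(f) = 3.
Substitute x = X/Z, y = Y/Z into f, then multiply by Z^3.
  monomial 2·x^3·y^0 ↦ 2·X^3·Y^0·Z^0.
  monomial 3·x^2·y^1 ↦ 3·X^2·Y^1·Z^0.
  monomial -1·x^2·y^0 ↦ -1·X^2·Y^0·Z^1.
  monomial 1·x^1·y^2 ↦ 1·X^1·Y^2·Z^0.
  monomial -1·x^1·y^1 ↦ -1·X^1·Y^1·Z^1.
  monomial -1·x^0·y^2 ↦ -1·X^0·Y^2·Z^1.
  monomial 2·x^0·y^0 ↦ 2·X^0·Y^0·Z^3.
Collecting: F(X, Y, Z) = 2*X**3 + 3*X**2*Y - X**2*Z + X*Y**2 - X*Y*Z - Y**2*Z + 2*Z**3.


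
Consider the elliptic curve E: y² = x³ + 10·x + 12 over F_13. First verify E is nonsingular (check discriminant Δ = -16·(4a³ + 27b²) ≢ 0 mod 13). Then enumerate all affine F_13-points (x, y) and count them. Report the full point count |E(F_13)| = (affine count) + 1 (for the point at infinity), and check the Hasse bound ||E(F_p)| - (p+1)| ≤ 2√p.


Affine points = {(0, 5), (0, 8), (1, 6), (1, 7), (2, 1), (2, 12), (3, 2), (3, 11), (4, 5), (4, 8), (7, 3), (7, 10), (9, 5), (9, 8), (11, 6), (11, 7), (12, 1), (12, 12)}; affine count = 18; |E(F_13)| = 19.

Discriminant check: Δ ∝ 4a³ + 27b² = 4·10³ + 27·12² = 4·1000 + 27·144 ≡ 10 (mod 13). Nonzero ⇒ E is nonsingular.
For each x ∈ F_13, compute rhs = x³ + 10·x + 12 mod 13, then count y ∈ F_13 with y² ≡ rhs.
  x = 0: rhs = 12, matching y values: 5, 8 (2 points).
  x = 1: rhs = 10, matching y values: 6, 7 (2 points).
  x = 2: rhs = 1, matching y values: 1, 12 (2 points).
  x = 3: rhs = 4, matching y values: 2, 11 (2 points).
  x = 4: rhs = 12, matching y values: 5, 8 (2 points).
  x = 5: rhs = 5, matching y values: none (0 points).
  x = 6: rhs = 2, matching y values: none (0 points).
  x = 7: rhs = 9, matching y values: 3, 10 (2 points).
  x = 8: rhs = 6, matching y values: none (0 points).
  x = 9: rhs = 12, matching y values: 5, 8 (2 points).
  x = 10: rhs = 7, matching y values: none (0 points).
  x = 11: rhs = 10, matching y values: 6, 7 (2 points).
  x = 12: rhs = 1, matching y values: 1, 12 (2 points).
Total affine count: 18.
Full point count |E(F_13)| = 18 + 1 = 19.
Hasse bound: |19 − (13+1)| = |5| = 5 ≤ 2√13 ≈ 7.2111 ✓.


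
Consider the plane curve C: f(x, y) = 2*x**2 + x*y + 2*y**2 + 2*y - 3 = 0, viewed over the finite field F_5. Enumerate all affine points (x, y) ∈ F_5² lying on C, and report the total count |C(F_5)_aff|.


Affine F_5-points: {(2, 0), (2, 3), (3, 0), (4, 3), (4, 4)}; count = 5.

For each of the 25 pairs (x, y) ∈ F_5², evaluate f(x, y) mod 5. Record the zeros.
  x = 0: [0↦2, 1↦1, 2↦4, 3↦1, 4↦2]  zeros at y ∈ ∅
  x = 1: [0↦4, 1↦4, 2↦3, 3↦1, 4↦3]  zeros at y ∈ ∅
  x = 2: [0↦0, 1↦1, 2↦1, 3↦0, 4↦3]  zeros at y ∈ {0, 3}
  x = 3: [0↦0, 1↦2, 2↦3, 3↦3, 4↦2]  zeros at y ∈ {0}
  x = 4: [0↦4, 1↦2, 2↦4, 3↦0, 4↦0]  zeros at y ∈ {3, 4}
Collecting zeros: affine points = {(2, 0), (2, 3), (3, 0), (4, 3), (4, 4)}.
Total count |C(F_5)_aff| = 5.


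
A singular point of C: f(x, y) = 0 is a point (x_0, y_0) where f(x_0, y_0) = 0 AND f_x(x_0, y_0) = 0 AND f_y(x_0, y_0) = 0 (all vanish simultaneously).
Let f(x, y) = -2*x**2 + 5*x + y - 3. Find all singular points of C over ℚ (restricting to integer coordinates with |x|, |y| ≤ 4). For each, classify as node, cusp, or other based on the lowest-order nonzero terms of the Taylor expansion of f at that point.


No singular points in the scanned grid; C is smooth there.

Compute partial derivatives:
  f_x = 5 - 4*x.
  f_y = 1.
f_y = 1 is a nonzero constant, so f_y never vanishes: no point (x, y) can satisfy f = f_x = f_y = 0. In particular no (x, y) ∈ {−4, ..., 4}² is singular; the curve is smooth.


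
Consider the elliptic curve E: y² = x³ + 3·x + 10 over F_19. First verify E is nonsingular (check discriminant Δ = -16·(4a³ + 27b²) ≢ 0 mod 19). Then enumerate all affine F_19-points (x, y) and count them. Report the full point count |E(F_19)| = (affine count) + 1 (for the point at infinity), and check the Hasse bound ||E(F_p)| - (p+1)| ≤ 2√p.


Affine points = {(2, 9), (2, 10), (5, 6), (5, 13), (6, 4), (6, 15), (9, 5), (9, 14), (11, 5), (11, 14), (12, 8), (12, 11), (13, 2), (13, 17), (18, 5), (18, 14)}; affine count = 16; |E(F_19)| = 17.

Discriminant check: Δ ∝ 4a³ + 27b² = 4·3³ + 27·10² = 4·27 + 27·100 ≡ 15 (mod 19). Nonzero ⇒ E is nonsingular.
For each x ∈ F_19, compute rhs = x³ + 3·x + 10 mod 19, then count y ∈ F_19 with y² ≡ rhs.
  x = 0: rhs = 10, matching y values: none (0 points).
  x = 1: rhs = 14, matching y values: none (0 points).
  x = 2: rhs = 5, matching y values: 9, 10 (2 points).
  x = 3: rhs = 8, matching y values: none (0 points).
  x = 4: rhs = 10, matching y values: none (0 points).
  x = 5: rhs = 17, matching y values: 6, 13 (2 points).
  x = 6: rhs = 16, matching y values: 4, 15 (2 points).
  x = 7: rhs = 13, matching y values: none (0 points).
  x = 8: rhs = 14, matching y values: none (0 points).
  x = 9: rhs = 6, matching y values: 5, 14 (2 points).
  x = 10: rhs = 14, matching y values: none (0 points).
  x = 11: rhs = 6, matching y values: 5, 14 (2 points).
  x = 12: rhs = 7, matching y values: 8, 11 (2 points).
  x = 13: rhs = 4, matching y values: 2, 17 (2 points).
  x = 14: rhs = 3, matching y values: none (0 points).
  x = 15: rhs = 10, matching y values: none (0 points).
  x = 16: rhs = 12, matching y values: none (0 points).
  x = 17: rhs = 15, matching y values: none (0 points).
  x = 18: rhs = 6, matching y values: 5, 14 (2 points).
Total affine count: 16.
Full point count |E(F_19)| = 16 + 1 = 17.
Hasse bound: |17 − (19+1)| = |-3| = 3 ≤ 2√19 ≈ 8.7178 ✓.


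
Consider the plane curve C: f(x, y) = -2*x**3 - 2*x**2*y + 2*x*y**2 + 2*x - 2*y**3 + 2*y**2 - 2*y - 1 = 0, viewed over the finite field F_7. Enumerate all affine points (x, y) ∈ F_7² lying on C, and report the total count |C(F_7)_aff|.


Affine F_7-points: {(0, 4), (3, 0), (3, 1), (3, 3), (4, 1), (5, 3), (5, 4), (5, 6), (6, 1)}; count = 9.

For each of the 49 pairs (x, y) ∈ F_7², evaluate f(x, y) mod 7. Record the zeros.
  x = 0: [0↦6, 1↦4, 2↦1, 3↦6, 4↦0, 5↦6, 6↦5]  zeros at y ∈ {4}
  x = 1: [0↦6, 1↦4, 2↦5, 3↦4, 4↦3, 5↦4, 6↦2]  zeros at y ∈ ∅
  x = 2: [0↦1, 1↦2, 2↦3, 3↦6, 4↦6, 5↦5, 6↦5]  zeros at y ∈ ∅
  x = 3: [0↦0, 1↦0, 2↦4, 3↦0, 4↦4, 5↦4, 6↦2]  zeros at y ∈ {0, 1, 3}
  x = 4: [0↦5, 1↦0, 2↦3, 3↦2, 4↦6, 5↦3, 6↦2]  zeros at y ∈ {1}
  x = 5: [0↦4, 1↦4, 2↦2, 3↦0, 4↦0, 5↦4, 6↦0]  zeros at y ∈ {3, 4, 6}
  x = 6: [0↦6, 1↦0, 2↦3, 3↦3, 4↦2, 5↦2, 6↦5]  zeros at y ∈ {1}
Collecting zeros: affine points = {(0, 4), (3, 0), (3, 1), (3, 3), (4, 1), (5, 3), (5, 4), (5, 6), (6, 1)}.
Total count |C(F_7)_aff| = 9.


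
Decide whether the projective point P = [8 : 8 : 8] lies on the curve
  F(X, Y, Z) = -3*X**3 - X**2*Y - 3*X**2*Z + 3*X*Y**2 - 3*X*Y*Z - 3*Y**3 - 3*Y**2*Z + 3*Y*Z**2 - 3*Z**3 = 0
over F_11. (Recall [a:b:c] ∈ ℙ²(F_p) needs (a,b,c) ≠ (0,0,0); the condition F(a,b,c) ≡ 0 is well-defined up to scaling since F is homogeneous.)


F(8,8,8) ≡ 10 (mod 11); P is NOT on the curve.

Evaluate F(8, 8, 8) term-by-term (mod 11).
  -3*X**3 ↦ -3·512·1·1 = -1536
  -X**2*Y ↦ -1·64·8·1 = -512
  -3*X**2*Z ↦ -3·64·1·8 = -1536
  3*X*Y**2 ↦ 3·8·64·1 = 1536
  -3*X*Y*Z ↦ -3·8·8·8 = -1536
  -3*Y**3 ↦ -3·1·512·1 = -1536
  -3*Y**2*Z ↦ -3·1·64·8 = -1536
  3*Y*Z**2 ↦ 3·1·8·64 = 1536
  -3*Z**3 ↦ -3·1·1·512 = -1536
Sum: F(8, 8, 8) = (-1536) + (-512) + (-1536) + (1536) + (-1536) + (-1536) + (-1536) + (1536) + (-1536) = -6656.
Reducing mod 11: -6656 ≡ 10 (mod 11).
Since F(a, b, c) ≡ 10 ≠ 0 (mod 11), P does NOT lie on the curve.


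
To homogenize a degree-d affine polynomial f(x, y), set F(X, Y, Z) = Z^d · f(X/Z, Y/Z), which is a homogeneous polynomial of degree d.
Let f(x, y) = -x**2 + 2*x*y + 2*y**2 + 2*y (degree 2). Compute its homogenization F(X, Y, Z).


F(X, Y, Z) = -X**2 + 2*X*Y + 2*Y**2 + 2*Y*Z

deg(f) = 2.
Substitute x = X/Z, y = Y/Z into f, then multiply by Z^2.
  monomial -1·x^2·y^0 ↦ -1·X^2·Y^0·Z^0.
  monomial 2·x^1·y^1 ↦ 2·X^1·Y^1·Z^0.
  monomial 2·x^0·y^2 ↦ 2·X^0·Y^2·Z^0.
  monomial 2·x^0·y^1 ↦ 2·X^0·Y^1·Z^1.
Collecting: F(X, Y, Z) = -X**2 + 2*X*Y + 2*Y**2 + 2*Y*Z.


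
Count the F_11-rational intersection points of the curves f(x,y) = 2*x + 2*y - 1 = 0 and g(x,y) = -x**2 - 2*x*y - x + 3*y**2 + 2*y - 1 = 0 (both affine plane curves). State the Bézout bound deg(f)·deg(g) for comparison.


Common zeros: {(2, 4), (8, 9)}; count = 2; Bézout bound = 2.

deg(f) = 1, deg(g) = 2, so Bézout bound = 2.
Scan x ∈ F_11. For each x, list the y ∈ F_11 with f(x, y) ≡ 0 and those with g(x, y) ≡ 0 (mod 11); the common zeros in that column are the intersection.
  x = 0: f ≡ 0 at y ∈ {6}; g ≡ 0 at y ∈ {4, 10}; common: ∅.
  x = 1: f ≡ 0 at y ∈ {5}; g ≡ 0 at y ∈ {1, 10}; common: ∅.
  x = 2: f ≡ 0 at y ∈ {4}; g ≡ 0 at y ∈ {4}; common: {4}.
  x = 3: f ≡ 0 at y ∈ {3}; g ≡ 0 at y ∈ ∅; common: ∅.
  x = 4: f ≡ 0 at y ∈ {2}; g ≡ 0 at y ∈ ∅; common: ∅.
  x = 5: f ≡ 0 at y ∈ {1}; g ≡ 0 at y ∈ ∅; common: ∅.
  x = 6: f ≡ 0 at y ∈ {0}; g ≡ 0 at y ∈ {9}; common: ∅.
  x = 7: f ≡ 0 at y ∈ {10}; g ≡ 0 at y ∈ {1, 3}; common: ∅.
  x = 8: f ≡ 0 at y ∈ {9}; g ≡ 0 at y ∈ {3, 9}; common: {9}.
  x = 9: f ≡ 0 at y ∈ {8}; g ≡ 0 at y ∈ ∅; common: ∅.
  x = 10: f ≡ 0 at y ∈ {7}; g ≡ 0 at y ∈ ∅; common: ∅.
Collecting: common zeros = {(2, 4), (8, 9)}, so the count is 2.
Comparison with the Bézout bound: 2 ≤ 2 = deg(f)·deg(g), as expected for curves with no common component (the bound is attained).


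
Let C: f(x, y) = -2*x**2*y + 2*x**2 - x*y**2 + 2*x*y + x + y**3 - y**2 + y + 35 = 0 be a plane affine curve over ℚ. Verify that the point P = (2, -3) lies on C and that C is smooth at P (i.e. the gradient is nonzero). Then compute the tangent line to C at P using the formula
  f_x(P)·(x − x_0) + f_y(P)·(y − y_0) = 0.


Tangent line at P: 18*x + 42*y + 90 = 0.

Step 1: f(2, -3) = 0, so P lies on C.
Step 2: partial derivatives
  f_x(x, y) = -4*x*y + 4*x - y**2 + 2*y + 1, f_y(x, y) = -2*x**2 - 2*x*y + 2*x + 3*y**2 - 2*y + 1.
  f_x(P) = 18, f_y(P) = 42 (gradient nonzero, so P is smooth).
Step 3: tangent line at P: 18·(x − 2) + 42·(y − -3) = 0.
Expanding: 18*x + 42*y + 90 = 0.


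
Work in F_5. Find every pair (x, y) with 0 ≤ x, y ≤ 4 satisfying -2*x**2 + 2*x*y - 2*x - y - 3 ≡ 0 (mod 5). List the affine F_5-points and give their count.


Affine F_5-points: {(0, 2), (1, 2), (2, 0), (4, 4)}; count = 4.

For each of the 25 pairs (x, y) ∈ F_5², evaluate f(x, y) mod 5. Record the zeros.
  x = 0: [0↦2, 1↦1, 2↦0, 3↦4, 4↦3]  zeros at y ∈ {2}
  x = 1: [0↦3, 1↦4, 2↦0, 3↦1, 4↦2]  zeros at y ∈ {2}
  x = 2: [0↦0, 1↦3, 2↦1, 3↦4, 4↦2]  zeros at y ∈ {0}
  x = 3: [0↦3, 1↦3, 2↦3, 3↦3, 4↦3]  zeros at y ∈ ∅
  x = 4: [0↦2, 1↦4, 2↦1, 3↦3, 4↦0]  zeros at y ∈ {4}
Collecting zeros: affine points = {(0, 2), (1, 2), (2, 0), (4, 4)}.
Total count |C(F_5)_aff| = 4.


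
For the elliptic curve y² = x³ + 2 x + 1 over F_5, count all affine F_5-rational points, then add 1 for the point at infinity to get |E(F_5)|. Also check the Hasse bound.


Affine points = {(0, 1), (0, 4), (1, 2), (1, 3), (3, 2), (3, 3)}; affine count = 6; |E(F_5)| = 7.

Discriminant check: Δ ∝ 4a³ + 27b² = 4·2³ + 27·1² = 4·8 + 27·1 ≡ 4 (mod 5). Nonzero ⇒ E is nonsingular.
For each x ∈ F_5, compute rhs = x³ + 2·x + 1 mod 5, then count y ∈ F_5 with y² ≡ rhs.
  x = 0: rhs = 1, matching y values: 1, 4 (2 points).
  x = 1: rhs = 4, matching y values: 2, 3 (2 points).
  x = 2: rhs = 3, matching y values: none (0 points).
  x = 3: rhs = 4, matching y values: 2, 3 (2 points).
  x = 4: rhs = 3, matching y values: none (0 points).
Total affine count: 6.
Full point count |E(F_5)| = 6 + 1 = 7.
Hasse bound: |7 − (5+1)| = |1| = 1 ≤ 2√5 ≈ 4.4721 ✓.


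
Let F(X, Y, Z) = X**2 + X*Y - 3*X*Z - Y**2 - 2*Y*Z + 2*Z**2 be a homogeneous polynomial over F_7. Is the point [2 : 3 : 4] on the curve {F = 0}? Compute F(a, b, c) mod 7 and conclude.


F(2,3,4) ≡ 6 (mod 7); P is NOT on the curve.

Evaluate F(2, 3, 4) term-by-term (mod 7).
  X**2 ↦ 1·4·1·1 = 4
  X*Y ↦ 1·2·3·1 = 6
  -3*X*Z ↦ -3·2·1·4 = -24
  -Y**2 ↦ -1·1·9·1 = -9
  -2*Y*Z ↦ -2·1·3·4 = -24
  2*Z**2 ↦ 2·1·1·16 = 32
Sum: F(2, 3, 4) = (4) + (6) + (-24) + (-9) + (-24) + (32) = -15.
Reducing mod 7: -15 ≡ 6 (mod 7).
Since F(a, b, c) ≡ 6 ≠ 0 (mod 7), P does NOT lie on the curve.


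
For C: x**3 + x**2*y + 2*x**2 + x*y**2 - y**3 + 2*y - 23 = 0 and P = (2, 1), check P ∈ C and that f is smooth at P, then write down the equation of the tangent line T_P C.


Tangent line at P: 25*x + 7*y - 57 = 0.

Step 1: f(2, 1) = 0, so P lies on C.
Step 2: partial derivatives
  f_x(x, y) = 3*x**2 + 2*x*y + 4*x + y**2, f_y(x, y) = x**2 + 2*x*y - 3*y**2 + 2.
  f_x(P) = 25, f_y(P) = 7 (gradient nonzero, so P is smooth).
Step 3: tangent line at P: 25·(x − 2) + 7·(y − 1) = 0.
Expanding: 25*x + 7*y - 57 = 0.
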